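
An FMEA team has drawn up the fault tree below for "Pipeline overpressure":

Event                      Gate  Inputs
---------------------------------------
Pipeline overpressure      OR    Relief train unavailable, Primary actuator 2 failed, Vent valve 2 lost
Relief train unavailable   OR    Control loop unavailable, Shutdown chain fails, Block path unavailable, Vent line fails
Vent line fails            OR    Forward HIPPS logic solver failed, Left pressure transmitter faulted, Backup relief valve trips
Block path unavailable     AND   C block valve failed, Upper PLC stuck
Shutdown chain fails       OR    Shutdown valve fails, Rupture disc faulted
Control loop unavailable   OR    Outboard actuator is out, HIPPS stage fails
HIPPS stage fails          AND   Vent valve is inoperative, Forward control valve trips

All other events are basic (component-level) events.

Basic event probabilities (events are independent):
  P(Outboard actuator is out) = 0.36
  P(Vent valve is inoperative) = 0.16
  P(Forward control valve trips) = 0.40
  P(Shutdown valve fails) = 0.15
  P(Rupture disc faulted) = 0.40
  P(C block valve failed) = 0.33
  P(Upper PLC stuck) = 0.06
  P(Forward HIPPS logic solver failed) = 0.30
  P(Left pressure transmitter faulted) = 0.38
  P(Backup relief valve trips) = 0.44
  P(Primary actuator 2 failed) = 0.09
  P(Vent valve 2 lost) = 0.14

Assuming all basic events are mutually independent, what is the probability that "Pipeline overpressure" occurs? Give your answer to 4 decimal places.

P(HIPPS stage fails) [AND] = 0.16 × 0.40 = 0.064000
P(Control loop unavailable) [OR] = 1 − (1−0.36) × (1−0.064000) = 0.400960
P(Shutdown chain fails) [OR] = 1 − (1−0.15) × (1−0.40) = 0.490000
P(Block path unavailable) [AND] = 0.33 × 0.06 = 0.019800
P(Vent line fails) [OR] = 1 − (1−0.30) × (1−0.38) × (1−0.44) = 0.756960
P(Relief train unavailable) [OR] = 1 − (1−0.400960) × (1−0.490000) × (1−0.019800) × (1−0.756960) = 0.927219
P(Pipeline overpressure) [OR] = 1 − (1−0.927219) × (1−0.09) × (1−0.14) = 0.943042
Rounded to 4 decimal places: P(Pipeline overpressure) ≈ 0.9430.

0.9430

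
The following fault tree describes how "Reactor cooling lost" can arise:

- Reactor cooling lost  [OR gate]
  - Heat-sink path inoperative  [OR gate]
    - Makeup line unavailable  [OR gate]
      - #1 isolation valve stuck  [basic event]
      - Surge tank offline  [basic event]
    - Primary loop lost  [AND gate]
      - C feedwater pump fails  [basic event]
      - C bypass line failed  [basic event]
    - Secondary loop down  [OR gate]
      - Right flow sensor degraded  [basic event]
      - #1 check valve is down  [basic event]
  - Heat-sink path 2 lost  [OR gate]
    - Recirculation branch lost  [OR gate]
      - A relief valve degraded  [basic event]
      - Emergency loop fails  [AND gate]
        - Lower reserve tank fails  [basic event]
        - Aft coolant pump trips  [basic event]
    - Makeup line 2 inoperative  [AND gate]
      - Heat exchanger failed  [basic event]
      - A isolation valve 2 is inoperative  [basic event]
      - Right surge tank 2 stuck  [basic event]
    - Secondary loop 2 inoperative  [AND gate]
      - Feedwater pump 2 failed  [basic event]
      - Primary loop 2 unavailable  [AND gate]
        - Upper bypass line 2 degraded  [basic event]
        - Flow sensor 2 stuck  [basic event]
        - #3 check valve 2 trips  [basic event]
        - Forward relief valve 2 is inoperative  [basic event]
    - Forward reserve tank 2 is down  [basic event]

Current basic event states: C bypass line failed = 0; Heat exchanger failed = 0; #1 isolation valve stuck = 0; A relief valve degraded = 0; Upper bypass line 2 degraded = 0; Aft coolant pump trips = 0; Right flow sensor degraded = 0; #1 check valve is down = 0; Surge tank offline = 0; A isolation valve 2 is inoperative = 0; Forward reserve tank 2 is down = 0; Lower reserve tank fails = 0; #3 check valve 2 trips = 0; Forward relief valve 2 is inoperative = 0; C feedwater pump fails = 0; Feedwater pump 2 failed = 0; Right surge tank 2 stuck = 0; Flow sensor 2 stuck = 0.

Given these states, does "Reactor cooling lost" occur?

Makeup line unavailable [OR]: #1 isolation valve stuck=not, Surge tank offline=not → no input occurs → does not occur.
Primary loop lost [AND]: C feedwater pump fails=not, C bypass line failed=not → not all inputs occur → does not occur.
Secondary loop down [OR]: Right flow sensor degraded=not, #1 check valve is down=not → no input occurs → does not occur.
Heat-sink path inoperative [OR]: Makeup line unavailable=not, Primary loop lost=not, Secondary loop down=not → no input occurs → does not occur.
Emergency loop fails [AND]: Lower reserve tank fails=not, Aft coolant pump trips=not → not all inputs occur → does not occur.
Recirculation branch lost [OR]: A relief valve degraded=not, Emergency loop fails=not → no input occurs → does not occur.
Makeup line 2 inoperative [AND]: Heat exchanger failed=not, A isolation valve 2 is inoperative=not, Right surge tank 2 stuck=not → not all inputs occur → does not occur.
Primary loop 2 unavailable [AND]: Upper bypass line 2 degraded=not, Flow sensor 2 stuck=not, #3 check valve 2 trips=not, Forward relief valve 2 is inoperative=not → not all inputs occur → does not occur.
Secondary loop 2 inoperative [AND]: Feedwater pump 2 failed=not, Primary loop 2 unavailable=not → not all inputs occur → does not occur.
Heat-sink path 2 lost [OR]: Recirculation branch lost=not, Makeup line 2 inoperative=not, Secondary loop 2 inoperative=not, Forward reserve tank 2 is down=not → no input occurs → does not occur.
Reactor cooling lost [OR]: Heat-sink path inoperative=not, Heat-sink path 2 lost=not → no input occurs → does not occur.

No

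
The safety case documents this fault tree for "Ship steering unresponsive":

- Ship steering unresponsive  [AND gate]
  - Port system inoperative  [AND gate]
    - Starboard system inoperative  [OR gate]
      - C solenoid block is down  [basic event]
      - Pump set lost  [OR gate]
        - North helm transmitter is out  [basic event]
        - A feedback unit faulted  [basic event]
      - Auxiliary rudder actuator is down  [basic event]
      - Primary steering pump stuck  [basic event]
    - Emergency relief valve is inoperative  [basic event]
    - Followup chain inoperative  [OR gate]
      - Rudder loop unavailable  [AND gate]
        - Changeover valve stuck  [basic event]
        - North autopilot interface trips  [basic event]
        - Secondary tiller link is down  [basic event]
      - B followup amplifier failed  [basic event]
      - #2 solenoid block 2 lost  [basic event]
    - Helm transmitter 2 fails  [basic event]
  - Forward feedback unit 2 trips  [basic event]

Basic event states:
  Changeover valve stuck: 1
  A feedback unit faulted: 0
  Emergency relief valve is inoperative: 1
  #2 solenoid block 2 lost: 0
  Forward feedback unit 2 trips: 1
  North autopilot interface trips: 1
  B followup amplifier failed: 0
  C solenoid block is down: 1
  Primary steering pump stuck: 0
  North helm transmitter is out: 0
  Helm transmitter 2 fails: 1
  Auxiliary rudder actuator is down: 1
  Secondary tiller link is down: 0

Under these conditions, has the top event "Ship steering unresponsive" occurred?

No

Pump set lost [OR]: North helm transmitter is out=not, A feedback unit faulted=not → no input occurs → does not occur.
Starboard system inoperative [OR]: C solenoid block is down=occurs, Pump set lost=not, Auxiliary rudder actuator is down=occurs, Primary steering pump stuck=not → at least one input occurs → occurs.
Rudder loop unavailable [AND]: Changeover valve stuck=occurs, North autopilot interface trips=occurs, Secondary tiller link is down=not → not all inputs occur → does not occur.
Followup chain inoperative [OR]: Rudder loop unavailable=not, B followup amplifier failed=not, #2 solenoid block 2 lost=not → no input occurs → does not occur.
Port system inoperative [AND]: Starboard system inoperative=occurs, Emergency relief valve is inoperative=occurs, Followup chain inoperative=not, Helm transmitter 2 fails=occurs → not all inputs occur → does not occur.
Ship steering unresponsive [AND]: Port system inoperative=not, Forward feedback unit 2 trips=occurs → not all inputs occur → does not occur.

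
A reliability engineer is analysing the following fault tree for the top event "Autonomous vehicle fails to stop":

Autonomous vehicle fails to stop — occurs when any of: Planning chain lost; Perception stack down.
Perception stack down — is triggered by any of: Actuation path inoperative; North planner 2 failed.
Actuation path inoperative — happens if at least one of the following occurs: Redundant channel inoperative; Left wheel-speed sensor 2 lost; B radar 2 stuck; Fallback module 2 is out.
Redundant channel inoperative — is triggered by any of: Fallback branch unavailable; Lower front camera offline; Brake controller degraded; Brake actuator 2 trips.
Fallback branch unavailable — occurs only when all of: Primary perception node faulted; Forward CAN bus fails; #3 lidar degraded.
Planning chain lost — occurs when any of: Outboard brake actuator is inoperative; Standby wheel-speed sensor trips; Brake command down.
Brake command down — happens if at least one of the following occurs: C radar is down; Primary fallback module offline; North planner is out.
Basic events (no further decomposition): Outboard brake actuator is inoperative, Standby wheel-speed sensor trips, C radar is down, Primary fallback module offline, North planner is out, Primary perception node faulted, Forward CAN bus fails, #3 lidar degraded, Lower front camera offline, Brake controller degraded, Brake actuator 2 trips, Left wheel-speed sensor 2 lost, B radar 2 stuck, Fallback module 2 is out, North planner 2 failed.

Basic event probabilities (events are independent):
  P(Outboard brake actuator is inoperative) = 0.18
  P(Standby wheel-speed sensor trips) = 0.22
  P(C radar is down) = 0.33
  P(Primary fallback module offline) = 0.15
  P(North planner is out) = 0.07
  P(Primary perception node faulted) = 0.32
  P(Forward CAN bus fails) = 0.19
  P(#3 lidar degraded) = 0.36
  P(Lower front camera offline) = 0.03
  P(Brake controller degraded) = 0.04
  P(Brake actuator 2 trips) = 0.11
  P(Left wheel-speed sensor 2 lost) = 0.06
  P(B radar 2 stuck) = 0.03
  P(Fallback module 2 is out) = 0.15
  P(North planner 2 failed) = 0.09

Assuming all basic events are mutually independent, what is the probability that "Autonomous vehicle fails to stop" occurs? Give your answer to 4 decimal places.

P(Brake command down) [OR] = 1 − (1−0.33) × (1−0.15) × (1−0.07) = 0.470365
P(Planning chain lost) [OR] = 1 − (1−0.18) × (1−0.22) × (1−0.470365) = 0.661245
P(Fallback branch unavailable) [AND] = 0.32 × 0.19 × 0.36 = 0.021888
P(Redundant channel inoperative) [OR] = 1 − (1−0.021888) × (1−0.03) × (1−0.04) × (1−0.11) = 0.189372
P(Actuation path inoperative) [OR] = 1 − (1−0.189372) × (1−0.06) × (1−0.03) × (1−0.15) = 0.371739
P(Perception stack down) [OR] = 1 − (1−0.371739) × (1−0.09) = 0.428282
P(Autonomous vehicle fails to stop) [OR] = 1 − (1−0.661245) × (1−0.428282) = 0.806328
Rounded to 4 decimal places: P(Autonomous vehicle fails to stop) ≈ 0.8063.

0.8063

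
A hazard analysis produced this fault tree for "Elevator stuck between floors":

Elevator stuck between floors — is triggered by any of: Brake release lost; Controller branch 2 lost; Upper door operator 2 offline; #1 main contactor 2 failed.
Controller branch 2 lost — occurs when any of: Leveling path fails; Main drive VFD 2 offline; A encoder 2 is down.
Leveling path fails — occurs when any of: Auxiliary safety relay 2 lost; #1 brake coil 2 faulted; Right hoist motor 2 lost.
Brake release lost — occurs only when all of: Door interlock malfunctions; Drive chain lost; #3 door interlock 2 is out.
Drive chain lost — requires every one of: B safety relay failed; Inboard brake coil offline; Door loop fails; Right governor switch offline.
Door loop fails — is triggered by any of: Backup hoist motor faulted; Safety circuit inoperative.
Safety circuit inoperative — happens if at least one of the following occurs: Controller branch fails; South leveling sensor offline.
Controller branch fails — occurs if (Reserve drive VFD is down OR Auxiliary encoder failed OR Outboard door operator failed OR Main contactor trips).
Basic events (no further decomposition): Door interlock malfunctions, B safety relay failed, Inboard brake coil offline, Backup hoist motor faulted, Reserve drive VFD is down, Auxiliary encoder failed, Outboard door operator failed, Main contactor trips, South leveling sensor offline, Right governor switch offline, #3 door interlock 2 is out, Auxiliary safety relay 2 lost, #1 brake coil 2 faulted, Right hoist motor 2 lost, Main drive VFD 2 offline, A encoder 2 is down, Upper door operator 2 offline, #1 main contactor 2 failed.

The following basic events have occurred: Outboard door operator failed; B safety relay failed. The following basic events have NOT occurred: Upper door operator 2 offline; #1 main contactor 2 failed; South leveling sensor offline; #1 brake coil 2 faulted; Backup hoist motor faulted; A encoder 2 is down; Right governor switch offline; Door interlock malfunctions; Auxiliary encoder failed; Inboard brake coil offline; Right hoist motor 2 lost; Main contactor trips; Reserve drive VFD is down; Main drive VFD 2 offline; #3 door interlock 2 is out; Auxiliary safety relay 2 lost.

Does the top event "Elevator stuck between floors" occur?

No

Controller branch fails [OR]: Reserve drive VFD is down=not, Auxiliary encoder failed=not, Outboard door operator failed=occurs, Main contactor trips=not → at least one input occurs → occurs.
Safety circuit inoperative [OR]: Controller branch fails=occurs, South leveling sensor offline=not → at least one input occurs → occurs.
Door loop fails [OR]: Backup hoist motor faulted=not, Safety circuit inoperative=occurs → at least one input occurs → occurs.
Drive chain lost [AND]: B safety relay failed=occurs, Inboard brake coil offline=not, Door loop fails=occurs, Right governor switch offline=not → not all inputs occur → does not occur.
Brake release lost [AND]: Door interlock malfunctions=not, Drive chain lost=not, #3 door interlock 2 is out=not → not all inputs occur → does not occur.
Leveling path fails [OR]: Auxiliary safety relay 2 lost=not, #1 brake coil 2 faulted=not, Right hoist motor 2 lost=not → no input occurs → does not occur.
Controller branch 2 lost [OR]: Leveling path fails=not, Main drive VFD 2 offline=not, A encoder 2 is down=not → no input occurs → does not occur.
Elevator stuck between floors [OR]: Brake release lost=not, Controller branch 2 lost=not, Upper door operator 2 offline=not, #1 main contactor 2 failed=not → no input occurs → does not occur.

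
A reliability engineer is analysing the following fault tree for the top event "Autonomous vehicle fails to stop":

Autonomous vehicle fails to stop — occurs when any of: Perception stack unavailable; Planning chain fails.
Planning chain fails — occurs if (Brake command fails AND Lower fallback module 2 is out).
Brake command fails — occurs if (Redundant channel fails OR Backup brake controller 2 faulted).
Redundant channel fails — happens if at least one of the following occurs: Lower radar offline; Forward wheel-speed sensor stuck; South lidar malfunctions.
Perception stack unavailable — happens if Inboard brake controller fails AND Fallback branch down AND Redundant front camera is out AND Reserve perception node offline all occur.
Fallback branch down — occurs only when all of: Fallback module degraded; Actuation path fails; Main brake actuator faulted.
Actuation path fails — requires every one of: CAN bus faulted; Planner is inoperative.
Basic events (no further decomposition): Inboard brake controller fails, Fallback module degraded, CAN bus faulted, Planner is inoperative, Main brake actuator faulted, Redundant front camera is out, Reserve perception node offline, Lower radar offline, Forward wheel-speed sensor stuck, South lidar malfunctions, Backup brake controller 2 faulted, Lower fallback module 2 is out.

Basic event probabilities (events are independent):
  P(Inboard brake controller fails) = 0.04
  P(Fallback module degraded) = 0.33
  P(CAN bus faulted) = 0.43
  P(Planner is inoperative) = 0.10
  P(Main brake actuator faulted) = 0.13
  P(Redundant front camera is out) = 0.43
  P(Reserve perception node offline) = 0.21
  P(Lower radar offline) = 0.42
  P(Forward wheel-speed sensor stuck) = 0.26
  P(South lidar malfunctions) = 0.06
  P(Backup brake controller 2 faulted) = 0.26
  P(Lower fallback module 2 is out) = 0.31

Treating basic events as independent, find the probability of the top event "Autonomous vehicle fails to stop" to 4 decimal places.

P(Actuation path fails) [AND] = 0.43 × 0.10 = 0.043000
P(Fallback branch down) [AND] = 0.33 × 0.043000 × 0.13 = 0.001845
P(Perception stack unavailable) [AND] = 0.04 × 0.001845 × 0.43 × 0.21 = 0.000007
P(Redundant channel fails) [OR] = 1 − (1−0.42) × (1−0.26) × (1−0.06) = 0.596552
P(Brake command fails) [OR] = 1 − (1−0.596552) × (1−0.26) = 0.701448
P(Planning chain fails) [AND] = 0.701448 × 0.31 = 0.217449
P(Autonomous vehicle fails to stop) [OR] = 1 − (1−0.000007) × (1−0.217449) = 0.217454
Rounded to 4 decimal places: P(Autonomous vehicle fails to stop) ≈ 0.2175.

0.2175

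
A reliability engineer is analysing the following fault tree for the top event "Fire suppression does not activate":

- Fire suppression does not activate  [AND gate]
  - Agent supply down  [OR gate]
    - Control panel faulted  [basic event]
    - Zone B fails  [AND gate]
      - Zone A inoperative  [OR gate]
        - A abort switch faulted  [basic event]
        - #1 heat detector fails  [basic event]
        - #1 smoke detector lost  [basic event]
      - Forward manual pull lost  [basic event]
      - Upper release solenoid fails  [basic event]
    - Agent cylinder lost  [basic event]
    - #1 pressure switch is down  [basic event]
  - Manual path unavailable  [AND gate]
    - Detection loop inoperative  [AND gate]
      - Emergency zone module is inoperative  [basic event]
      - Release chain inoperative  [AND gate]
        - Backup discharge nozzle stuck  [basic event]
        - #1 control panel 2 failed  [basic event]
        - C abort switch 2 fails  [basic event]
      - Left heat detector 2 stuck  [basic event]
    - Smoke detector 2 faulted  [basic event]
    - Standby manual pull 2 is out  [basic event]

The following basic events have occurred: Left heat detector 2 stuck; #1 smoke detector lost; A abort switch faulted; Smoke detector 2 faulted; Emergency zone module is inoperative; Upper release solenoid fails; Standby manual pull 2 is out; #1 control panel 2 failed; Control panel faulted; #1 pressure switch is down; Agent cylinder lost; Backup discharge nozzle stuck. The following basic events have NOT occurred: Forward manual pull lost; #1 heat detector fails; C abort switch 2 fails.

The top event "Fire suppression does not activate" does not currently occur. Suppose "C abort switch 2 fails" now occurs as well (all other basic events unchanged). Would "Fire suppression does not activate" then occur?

Yes

Counterfactual: set "C abort switch 2 fails" to occurred.
Zone A inoperative [OR]: A abort switch faulted=occurs, #1 heat detector fails=not, #1 smoke detector lost=occurs → at least one input occurs → occurs.
Zone B fails [AND]: Zone A inoperative=occurs, Forward manual pull lost=not, Upper release solenoid fails=occurs → not all inputs occur → does not occur.
Agent supply down [OR]: Control panel faulted=occurs, Zone B fails=not, Agent cylinder lost=occurs, #1 pressure switch is down=occurs → at least one input occurs → occurs.
Release chain inoperative [AND]: Backup discharge nozzle stuck=occurs, #1 control panel 2 failed=occurs, C abort switch 2 fails=occurs → all inputs occur → occurs.
Detection loop inoperative [AND]: Emergency zone module is inoperative=occurs, Release chain inoperative=occurs, Left heat detector 2 stuck=occurs → all inputs occur → occurs.
Manual path unavailable [AND]: Detection loop inoperative=occurs, Smoke detector 2 faulted=occurs, Standby manual pull 2 is out=occurs → all inputs occur → occurs.
Fire suppression does not activate [AND]: Agent supply down=occurs, Manual path unavailable=occurs → all inputs occur → occurs.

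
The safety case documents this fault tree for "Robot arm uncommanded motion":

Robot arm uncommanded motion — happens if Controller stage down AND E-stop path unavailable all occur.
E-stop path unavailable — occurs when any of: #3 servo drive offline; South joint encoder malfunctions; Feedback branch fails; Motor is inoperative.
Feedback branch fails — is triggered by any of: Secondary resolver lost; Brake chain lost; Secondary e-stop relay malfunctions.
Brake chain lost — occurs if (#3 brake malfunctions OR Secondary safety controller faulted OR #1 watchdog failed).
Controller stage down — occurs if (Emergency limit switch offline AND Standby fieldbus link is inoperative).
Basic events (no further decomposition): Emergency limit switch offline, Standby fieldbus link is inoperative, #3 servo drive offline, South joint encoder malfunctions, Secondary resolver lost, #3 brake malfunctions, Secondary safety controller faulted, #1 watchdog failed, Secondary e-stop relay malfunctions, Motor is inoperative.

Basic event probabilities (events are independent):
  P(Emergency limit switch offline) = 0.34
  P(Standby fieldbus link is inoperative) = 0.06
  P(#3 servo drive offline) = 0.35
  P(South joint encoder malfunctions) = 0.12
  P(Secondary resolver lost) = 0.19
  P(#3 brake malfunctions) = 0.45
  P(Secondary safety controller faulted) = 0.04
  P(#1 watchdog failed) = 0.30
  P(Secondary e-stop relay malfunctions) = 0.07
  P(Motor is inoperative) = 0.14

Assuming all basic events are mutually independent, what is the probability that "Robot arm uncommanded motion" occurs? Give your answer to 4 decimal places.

0.0176

P(Controller stage down) [AND] = 0.34 × 0.06 = 0.020400
P(Brake chain lost) [OR] = 1 − (1−0.45) × (1−0.04) × (1−0.30) = 0.630400
P(Feedback branch fails) [OR] = 1 − (1−0.19) × (1−0.630400) × (1−0.07) = 0.721580
P(E-stop path unavailable) [OR] = 1 − (1−0.35) × (1−0.12) × (1−0.721580) × (1−0.14) = 0.863040
P(Robot arm uncommanded motion) [AND] = 0.020400 × 0.863040 = 0.017606
Rounded to 4 decimal places: P(Robot arm uncommanded motion) ≈ 0.0176.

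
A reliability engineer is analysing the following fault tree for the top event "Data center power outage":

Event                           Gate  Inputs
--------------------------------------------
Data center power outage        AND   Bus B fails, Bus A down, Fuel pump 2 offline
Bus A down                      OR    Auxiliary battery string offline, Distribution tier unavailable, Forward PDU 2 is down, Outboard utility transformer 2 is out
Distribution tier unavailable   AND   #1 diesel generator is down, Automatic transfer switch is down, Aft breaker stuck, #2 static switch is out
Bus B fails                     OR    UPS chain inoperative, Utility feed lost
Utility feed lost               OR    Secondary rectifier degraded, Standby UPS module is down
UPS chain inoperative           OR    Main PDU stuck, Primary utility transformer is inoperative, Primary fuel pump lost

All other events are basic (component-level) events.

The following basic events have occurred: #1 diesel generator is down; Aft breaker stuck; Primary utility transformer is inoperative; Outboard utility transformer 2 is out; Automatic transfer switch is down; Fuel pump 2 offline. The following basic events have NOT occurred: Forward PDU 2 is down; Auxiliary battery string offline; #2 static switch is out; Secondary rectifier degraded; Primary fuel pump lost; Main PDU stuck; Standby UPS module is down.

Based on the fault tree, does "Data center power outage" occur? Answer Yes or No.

Yes

UPS chain inoperative [OR]: Main PDU stuck=not, Primary utility transformer is inoperative=occurs, Primary fuel pump lost=not → at least one input occurs → occurs.
Utility feed lost [OR]: Secondary rectifier degraded=not, Standby UPS module is down=not → no input occurs → does not occur.
Bus B fails [OR]: UPS chain inoperative=occurs, Utility feed lost=not → at least one input occurs → occurs.
Distribution tier unavailable [AND]: #1 diesel generator is down=occurs, Automatic transfer switch is down=occurs, Aft breaker stuck=occurs, #2 static switch is out=not → not all inputs occur → does not occur.
Bus A down [OR]: Auxiliary battery string offline=not, Distribution tier unavailable=not, Forward PDU 2 is down=not, Outboard utility transformer 2 is out=occurs → at least one input occurs → occurs.
Data center power outage [AND]: Bus B fails=occurs, Bus A down=occurs, Fuel pump 2 offline=occurs → all inputs occur → occurs.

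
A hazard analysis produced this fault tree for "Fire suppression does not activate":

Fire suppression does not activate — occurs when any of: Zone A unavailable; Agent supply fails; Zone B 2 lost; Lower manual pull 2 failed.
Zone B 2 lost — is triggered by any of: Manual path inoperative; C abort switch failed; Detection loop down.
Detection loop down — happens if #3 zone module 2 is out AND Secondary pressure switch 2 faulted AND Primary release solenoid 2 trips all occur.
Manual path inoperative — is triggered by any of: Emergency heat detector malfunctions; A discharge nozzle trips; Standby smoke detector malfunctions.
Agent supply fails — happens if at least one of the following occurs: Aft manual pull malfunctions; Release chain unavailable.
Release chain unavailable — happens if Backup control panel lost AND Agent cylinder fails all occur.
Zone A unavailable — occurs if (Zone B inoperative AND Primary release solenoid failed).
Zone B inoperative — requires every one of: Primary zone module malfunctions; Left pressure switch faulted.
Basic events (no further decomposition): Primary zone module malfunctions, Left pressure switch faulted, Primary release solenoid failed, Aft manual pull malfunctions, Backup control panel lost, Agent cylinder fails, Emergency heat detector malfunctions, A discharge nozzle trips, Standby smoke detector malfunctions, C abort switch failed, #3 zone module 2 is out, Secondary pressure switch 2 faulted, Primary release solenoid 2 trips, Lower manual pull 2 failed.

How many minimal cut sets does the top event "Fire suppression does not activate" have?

Zone B inoperative [AND]: one cut set from each child combined → 1 × 1 = 1 cut set(s).
Zone A unavailable [AND]: one cut set from each child combined → 1 × 1 = 1 cut set(s).
Release chain unavailable [AND]: one cut set from each child combined → 1 × 1 = 1 cut set(s).
Agent supply fails [OR]: union of children's cut sets → 2 cut set(s).
Manual path inoperative [OR]: union of children's cut sets → 3 cut set(s).
Detection loop down [AND]: one cut set from each child combined → 1 × 1 × 1 = 1 cut set(s).
Zone B 2 lost [OR]: union of children's cut sets → 5 cut set(s).
Fire suppression does not activate [OR]: union of children's cut sets → 9 cut set(s).
Minimal cut sets: {Left pressure switch faulted, Primary release solenoid failed, Primary zone module malfunctions}; {Aft manual pull malfunctions}; {Agent cylinder fails, Backup control panel lost}; {Emergency heat detector malfunctions}; {A discharge nozzle trips}; {Standby smoke detector malfunctions}; {C abort switch failed}; {#3 zone module 2 is out, Primary release solenoid 2 trips, Secondary pressure switch 2 faulted}; {Lower manual pull 2 failed}.

9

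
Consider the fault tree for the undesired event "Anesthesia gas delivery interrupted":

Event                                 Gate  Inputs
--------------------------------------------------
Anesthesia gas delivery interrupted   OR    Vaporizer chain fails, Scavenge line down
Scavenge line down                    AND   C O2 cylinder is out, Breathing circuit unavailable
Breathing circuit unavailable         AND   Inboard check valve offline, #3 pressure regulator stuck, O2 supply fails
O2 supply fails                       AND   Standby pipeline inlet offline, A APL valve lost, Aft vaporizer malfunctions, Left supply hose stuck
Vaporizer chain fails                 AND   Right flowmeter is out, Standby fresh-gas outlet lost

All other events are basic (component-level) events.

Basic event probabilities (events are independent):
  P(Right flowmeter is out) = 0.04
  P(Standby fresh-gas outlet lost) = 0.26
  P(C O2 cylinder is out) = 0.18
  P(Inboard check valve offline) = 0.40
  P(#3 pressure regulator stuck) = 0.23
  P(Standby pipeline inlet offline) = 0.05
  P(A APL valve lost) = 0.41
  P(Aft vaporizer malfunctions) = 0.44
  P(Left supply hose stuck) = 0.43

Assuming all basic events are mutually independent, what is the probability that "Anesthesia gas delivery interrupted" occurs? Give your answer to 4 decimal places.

0.0105

P(Vaporizer chain fails) [AND] = 0.04 × 0.26 = 0.010400
P(O2 supply fails) [AND] = 0.05 × 0.41 × 0.44 × 0.43 = 0.003879
P(Breathing circuit unavailable) [AND] = 0.40 × 0.23 × 0.003879 = 0.000357
P(Scavenge line down) [AND] = 0.18 × 0.000357 = 0.000064
P(Anesthesia gas delivery interrupted) [OR] = 1 − (1−0.010400) × (1−0.000064) = 0.010463
Rounded to 4 decimal places: P(Anesthesia gas delivery interrupted) ≈ 0.0105.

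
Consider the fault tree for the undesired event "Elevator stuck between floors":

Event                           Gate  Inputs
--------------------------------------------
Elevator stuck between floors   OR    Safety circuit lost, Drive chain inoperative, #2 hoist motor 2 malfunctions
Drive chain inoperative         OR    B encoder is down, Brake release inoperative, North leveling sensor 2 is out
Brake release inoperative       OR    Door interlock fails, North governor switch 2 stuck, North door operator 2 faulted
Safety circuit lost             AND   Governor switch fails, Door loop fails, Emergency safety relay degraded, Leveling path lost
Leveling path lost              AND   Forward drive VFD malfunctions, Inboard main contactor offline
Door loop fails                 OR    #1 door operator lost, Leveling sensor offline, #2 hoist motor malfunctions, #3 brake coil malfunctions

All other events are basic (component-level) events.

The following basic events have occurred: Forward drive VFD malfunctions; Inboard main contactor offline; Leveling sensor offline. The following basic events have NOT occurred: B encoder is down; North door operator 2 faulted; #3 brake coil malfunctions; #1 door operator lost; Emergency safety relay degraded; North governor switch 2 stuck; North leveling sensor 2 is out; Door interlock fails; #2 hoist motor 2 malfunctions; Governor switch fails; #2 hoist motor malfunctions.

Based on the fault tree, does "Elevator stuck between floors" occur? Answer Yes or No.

No

Door loop fails [OR]: #1 door operator lost=not, Leveling sensor offline=occurs, #2 hoist motor malfunctions=not, #3 brake coil malfunctions=not → at least one input occurs → occurs.
Leveling path lost [AND]: Forward drive VFD malfunctions=occurs, Inboard main contactor offline=occurs → all inputs occur → occurs.
Safety circuit lost [AND]: Governor switch fails=not, Door loop fails=occurs, Emergency safety relay degraded=not, Leveling path lost=occurs → not all inputs occur → does not occur.
Brake release inoperative [OR]: Door interlock fails=not, North governor switch 2 stuck=not, North door operator 2 faulted=not → no input occurs → does not occur.
Drive chain inoperative [OR]: B encoder is down=not, Brake release inoperative=not, North leveling sensor 2 is out=not → no input occurs → does not occur.
Elevator stuck between floors [OR]: Safety circuit lost=not, Drive chain inoperative=not, #2 hoist motor 2 malfunctions=not → no input occurs → does not occur.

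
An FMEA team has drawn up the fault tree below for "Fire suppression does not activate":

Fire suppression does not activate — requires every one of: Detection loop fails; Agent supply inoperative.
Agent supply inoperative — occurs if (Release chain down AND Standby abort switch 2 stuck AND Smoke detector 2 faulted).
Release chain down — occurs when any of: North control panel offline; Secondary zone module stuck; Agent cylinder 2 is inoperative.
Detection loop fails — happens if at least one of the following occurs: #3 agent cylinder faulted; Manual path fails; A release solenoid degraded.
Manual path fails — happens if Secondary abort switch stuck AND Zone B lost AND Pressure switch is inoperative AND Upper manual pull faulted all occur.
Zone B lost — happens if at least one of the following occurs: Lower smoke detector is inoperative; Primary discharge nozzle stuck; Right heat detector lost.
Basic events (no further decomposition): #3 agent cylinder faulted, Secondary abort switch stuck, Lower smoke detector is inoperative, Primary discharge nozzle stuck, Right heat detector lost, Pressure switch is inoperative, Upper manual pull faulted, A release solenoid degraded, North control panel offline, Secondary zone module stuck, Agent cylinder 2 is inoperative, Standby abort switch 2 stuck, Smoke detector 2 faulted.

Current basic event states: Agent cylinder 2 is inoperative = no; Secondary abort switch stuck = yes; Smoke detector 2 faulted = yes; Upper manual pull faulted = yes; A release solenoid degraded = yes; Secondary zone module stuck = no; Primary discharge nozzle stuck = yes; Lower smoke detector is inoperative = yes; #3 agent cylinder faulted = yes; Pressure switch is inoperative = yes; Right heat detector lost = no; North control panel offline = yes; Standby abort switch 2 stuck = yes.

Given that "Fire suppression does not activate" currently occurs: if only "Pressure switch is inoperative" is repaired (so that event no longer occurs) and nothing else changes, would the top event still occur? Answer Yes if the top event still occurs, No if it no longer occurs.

Counterfactual: set "Pressure switch is inoperative" to not occurred.
Zone B lost [OR]: Lower smoke detector is inoperative=occurs, Primary discharge nozzle stuck=occurs, Right heat detector lost=not → at least one input occurs → occurs.
Manual path fails [AND]: Secondary abort switch stuck=occurs, Zone B lost=occurs, Pressure switch is inoperative=not, Upper manual pull faulted=occurs → not all inputs occur → does not occur.
Detection loop fails [OR]: #3 agent cylinder faulted=occurs, Manual path fails=not, A release solenoid degraded=occurs → at least one input occurs → occurs.
Release chain down [OR]: North control panel offline=occurs, Secondary zone module stuck=not, Agent cylinder 2 is inoperative=not → at least one input occurs → occurs.
Agent supply inoperative [AND]: Release chain down=occurs, Standby abort switch 2 stuck=occurs, Smoke detector 2 faulted=occurs → all inputs occur → occurs.
Fire suppression does not activate [AND]: Detection loop fails=occurs, Agent supply inoperative=occurs → all inputs occur → occurs.

Yes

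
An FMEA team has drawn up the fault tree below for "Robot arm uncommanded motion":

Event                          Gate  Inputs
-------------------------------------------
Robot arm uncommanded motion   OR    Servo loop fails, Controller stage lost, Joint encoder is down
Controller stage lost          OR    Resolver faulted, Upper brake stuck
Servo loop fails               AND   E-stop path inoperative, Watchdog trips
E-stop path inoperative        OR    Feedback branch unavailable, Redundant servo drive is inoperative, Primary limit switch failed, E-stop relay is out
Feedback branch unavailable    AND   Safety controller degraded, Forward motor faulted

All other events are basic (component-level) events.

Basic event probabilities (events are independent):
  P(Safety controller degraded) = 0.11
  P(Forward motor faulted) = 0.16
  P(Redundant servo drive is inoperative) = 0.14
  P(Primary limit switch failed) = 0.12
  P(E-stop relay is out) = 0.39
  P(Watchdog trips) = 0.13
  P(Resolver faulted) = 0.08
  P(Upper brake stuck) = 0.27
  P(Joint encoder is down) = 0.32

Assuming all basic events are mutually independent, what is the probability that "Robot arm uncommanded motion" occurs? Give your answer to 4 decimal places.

0.5758

P(Feedback branch unavailable) [AND] = 0.11 × 0.16 = 0.017600
P(E-stop path inoperative) [OR] = 1 − (1−0.017600) × (1−0.14) × (1−0.12) × (1−0.39) = 0.546477
P(Servo loop fails) [AND] = 0.546477 × 0.13 = 0.071042
P(Controller stage lost) [OR] = 1 − (1−0.08) × (1−0.27) = 0.328400
P(Robot arm uncommanded motion) [OR] = 1 − (1−0.071042) × (1−0.328400) × (1−0.32) = 0.575756
Rounded to 4 decimal places: P(Robot arm uncommanded motion) ≈ 0.5758.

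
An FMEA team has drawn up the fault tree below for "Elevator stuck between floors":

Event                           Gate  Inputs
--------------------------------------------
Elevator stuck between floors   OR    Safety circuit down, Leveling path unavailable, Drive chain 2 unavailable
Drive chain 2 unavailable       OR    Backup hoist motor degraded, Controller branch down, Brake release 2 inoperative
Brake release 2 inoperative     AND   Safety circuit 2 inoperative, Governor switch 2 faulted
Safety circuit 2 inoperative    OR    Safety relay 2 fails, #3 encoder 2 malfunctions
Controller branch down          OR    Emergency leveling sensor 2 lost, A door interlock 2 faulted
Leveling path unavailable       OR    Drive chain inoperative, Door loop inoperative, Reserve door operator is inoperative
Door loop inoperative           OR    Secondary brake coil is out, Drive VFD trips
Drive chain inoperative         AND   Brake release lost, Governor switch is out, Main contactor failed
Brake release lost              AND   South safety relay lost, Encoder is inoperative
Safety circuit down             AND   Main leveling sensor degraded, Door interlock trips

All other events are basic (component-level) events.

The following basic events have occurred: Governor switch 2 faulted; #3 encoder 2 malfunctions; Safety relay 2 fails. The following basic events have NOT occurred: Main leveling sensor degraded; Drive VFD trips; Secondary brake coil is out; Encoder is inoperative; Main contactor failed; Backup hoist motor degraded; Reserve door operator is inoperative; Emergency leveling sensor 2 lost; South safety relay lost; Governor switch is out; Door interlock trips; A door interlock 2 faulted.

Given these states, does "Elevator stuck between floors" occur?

Yes

Safety circuit down [AND]: Main leveling sensor degraded=not, Door interlock trips=not → not all inputs occur → does not occur.
Brake release lost [AND]: South safety relay lost=not, Encoder is inoperative=not → not all inputs occur → does not occur.
Drive chain inoperative [AND]: Brake release lost=not, Governor switch is out=not, Main contactor failed=not → not all inputs occur → does not occur.
Door loop inoperative [OR]: Secondary brake coil is out=not, Drive VFD trips=not → no input occurs → does not occur.
Leveling path unavailable [OR]: Drive chain inoperative=not, Door loop inoperative=not, Reserve door operator is inoperative=not → no input occurs → does not occur.
Controller branch down [OR]: Emergency leveling sensor 2 lost=not, A door interlock 2 faulted=not → no input occurs → does not occur.
Safety circuit 2 inoperative [OR]: Safety relay 2 fails=occurs, #3 encoder 2 malfunctions=occurs → at least one input occurs → occurs.
Brake release 2 inoperative [AND]: Safety circuit 2 inoperative=occurs, Governor switch 2 faulted=occurs → all inputs occur → occurs.
Drive chain 2 unavailable [OR]: Backup hoist motor degraded=not, Controller branch down=not, Brake release 2 inoperative=occurs → at least one input occurs → occurs.
Elevator stuck between floors [OR]: Safety circuit down=not, Leveling path unavailable=not, Drive chain 2 unavailable=occurs → at least one input occurs → occurs.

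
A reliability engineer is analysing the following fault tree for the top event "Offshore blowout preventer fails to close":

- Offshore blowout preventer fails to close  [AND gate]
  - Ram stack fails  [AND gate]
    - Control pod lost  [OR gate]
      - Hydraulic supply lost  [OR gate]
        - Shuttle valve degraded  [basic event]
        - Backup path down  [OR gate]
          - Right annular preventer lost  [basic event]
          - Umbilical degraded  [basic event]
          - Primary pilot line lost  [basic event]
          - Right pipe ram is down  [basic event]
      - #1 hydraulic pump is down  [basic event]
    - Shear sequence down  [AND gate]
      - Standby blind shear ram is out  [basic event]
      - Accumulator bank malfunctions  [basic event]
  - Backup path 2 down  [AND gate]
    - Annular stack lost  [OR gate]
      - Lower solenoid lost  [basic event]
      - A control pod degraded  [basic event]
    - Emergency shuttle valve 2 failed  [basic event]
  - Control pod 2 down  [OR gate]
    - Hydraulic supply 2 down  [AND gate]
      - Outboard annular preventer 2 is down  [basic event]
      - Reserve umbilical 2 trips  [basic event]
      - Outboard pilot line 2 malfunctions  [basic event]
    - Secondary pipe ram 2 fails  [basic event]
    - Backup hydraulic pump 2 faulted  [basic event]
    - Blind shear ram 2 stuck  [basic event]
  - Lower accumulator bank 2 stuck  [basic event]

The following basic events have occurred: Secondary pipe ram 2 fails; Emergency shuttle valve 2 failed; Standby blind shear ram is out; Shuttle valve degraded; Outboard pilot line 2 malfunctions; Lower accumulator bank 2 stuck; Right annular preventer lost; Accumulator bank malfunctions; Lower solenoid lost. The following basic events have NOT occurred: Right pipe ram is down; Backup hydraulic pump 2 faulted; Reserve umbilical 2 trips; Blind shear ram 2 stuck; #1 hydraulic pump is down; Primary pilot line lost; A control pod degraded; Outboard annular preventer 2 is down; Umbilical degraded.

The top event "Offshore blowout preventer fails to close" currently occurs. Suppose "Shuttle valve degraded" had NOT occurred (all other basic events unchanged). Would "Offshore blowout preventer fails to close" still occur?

Yes

Counterfactual: set "Shuttle valve degraded" to not occurred.
Backup path down [OR]: Right annular preventer lost=occurs, Umbilical degraded=not, Primary pilot line lost=not, Right pipe ram is down=not → at least one input occurs → occurs.
Hydraulic supply lost [OR]: Shuttle valve degraded=not, Backup path down=occurs → at least one input occurs → occurs.
Control pod lost [OR]: Hydraulic supply lost=occurs, #1 hydraulic pump is down=not → at least one input occurs → occurs.
Shear sequence down [AND]: Standby blind shear ram is out=occurs, Accumulator bank malfunctions=occurs → all inputs occur → occurs.
Ram stack fails [AND]: Control pod lost=occurs, Shear sequence down=occurs → all inputs occur → occurs.
Annular stack lost [OR]: Lower solenoid lost=occurs, A control pod degraded=not → at least one input occurs → occurs.
Backup path 2 down [AND]: Annular stack lost=occurs, Emergency shuttle valve 2 failed=occurs → all inputs occur → occurs.
Hydraulic supply 2 down [AND]: Outboard annular preventer 2 is down=not, Reserve umbilical 2 trips=not, Outboard pilot line 2 malfunctions=occurs → not all inputs occur → does not occur.
Control pod 2 down [OR]: Hydraulic supply 2 down=not, Secondary pipe ram 2 fails=occurs, Backup hydraulic pump 2 faulted=not, Blind shear ram 2 stuck=not → at least one input occurs → occurs.
Offshore blowout preventer fails to close [AND]: Ram stack fails=occurs, Backup path 2 down=occurs, Control pod 2 down=occurs, Lower accumulator bank 2 stuck=occurs → all inputs occur → occurs.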